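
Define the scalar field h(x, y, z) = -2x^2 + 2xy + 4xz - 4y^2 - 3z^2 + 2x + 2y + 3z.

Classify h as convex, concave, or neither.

h is quadratic, so its Hessian is the constant matrix H = [[-4, 2, 4], [2, -8, 0], [4, 0, -6]].
Leading principal minors: -4, 28, -40.
Signs alternate −, +, − ⇒ H ≺ 0 ⇒ concave.

concave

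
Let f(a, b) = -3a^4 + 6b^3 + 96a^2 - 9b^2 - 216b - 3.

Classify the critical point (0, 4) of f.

local minimum

The mixed partial ∂²f/∂a∂b is 0, so the Hessian at any point is diag(f_aa, f_bb) = diag(12(-3a^2 + 16), 18(2b - 1)).
At (0, 4): H = diag(192, 126).
Both eigenvalues are positive, so H is positive definite: a local minimum.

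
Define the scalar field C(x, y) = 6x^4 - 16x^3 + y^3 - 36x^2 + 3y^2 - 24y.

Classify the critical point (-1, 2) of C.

local minimum

The mixed partial ∂²C/∂x∂y is 0, so the Hessian at any point is diag(C_xx, C_yy) = diag(24(3x^2 - 4x - 3), 6(y + 1)).
At (-1, 2): H = diag(96, 18).
Both eigenvalues are positive, so H is positive definite: a local minimum.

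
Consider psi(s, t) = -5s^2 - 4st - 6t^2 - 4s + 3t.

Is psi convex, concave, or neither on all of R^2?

psi is quadratic, so its Hessian is the constant matrix H = [[-10, -4], [-4, -12]].
det(H) = 104, tr(H) = -22.
det(H) > 0 and tr(H) < 0, so H is negative definite everywhere: concave.

concave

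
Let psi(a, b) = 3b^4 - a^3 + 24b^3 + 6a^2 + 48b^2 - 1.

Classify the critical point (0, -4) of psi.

The mixed partial ∂²psi/∂a∂b is 0, so the Hessian at any point is diag(psi_aa, psi_bb) = diag(6(-a + 2), 12(3b^2 + 12b + 8)).
At (0, -4): H = diag(12, 96).
Both eigenvalues are positive, so H is positive definite: a local minimum.

local minimum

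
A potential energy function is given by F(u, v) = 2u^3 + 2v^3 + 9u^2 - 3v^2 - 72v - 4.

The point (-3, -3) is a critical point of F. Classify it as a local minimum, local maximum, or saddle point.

The mixed partial ∂²F/∂u∂v is 0, so the Hessian at any point is diag(F_uu, F_vv) = diag(6(2u + 3), 6(2v - 1)).
At (-3, -3): H = diag(-18, -42).
Both eigenvalues are negative, so H is negative definite: a local maximum.

local maximum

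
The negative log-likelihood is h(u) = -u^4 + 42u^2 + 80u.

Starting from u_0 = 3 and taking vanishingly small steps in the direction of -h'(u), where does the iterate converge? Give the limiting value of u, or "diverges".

-1

h'(u) = -4(u - 5)(u + 1)(u + 4), so h'(3) = 224.
Gradient descent moves in the -h' direction, i.e. u is decreasing.
The nearest critical point in that direction is u = -1, where h'' = 72 > 0 (a local minimum). The iterate converges there.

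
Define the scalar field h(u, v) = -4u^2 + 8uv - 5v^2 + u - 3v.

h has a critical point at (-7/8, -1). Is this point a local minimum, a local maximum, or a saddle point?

The Hessian of h is constant: H = [[-8, 8], [8, -10]].
det(H) = (-8)·(-10) − 8² = 16.
det(H) > 0 and tr(H) = -18 < 0, so H is negative definite and the point is a local maximum.

local maximum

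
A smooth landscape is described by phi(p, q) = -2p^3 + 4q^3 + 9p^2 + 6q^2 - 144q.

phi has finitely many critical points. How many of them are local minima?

phi separates as a function of p plus a function of q, so ∇phi=0 decouples.
∂phi/∂p = -6p(p - 3) = 0 at p ∈ {0, 3}; ∂phi/∂q = 12(q - 3)(q + 4) = 0 at q ∈ {-4, 3}.
The Hessian is diagonal: diag(phi_pp, phi_qq). Second derivatives: phi_pp(0)=18, phi_pp(3)=-18; phi_qq(-4)=-84, phi_qq(3)=84.
Local minima occur where both diagonal entries positive: (0, 3). Count: 1.

1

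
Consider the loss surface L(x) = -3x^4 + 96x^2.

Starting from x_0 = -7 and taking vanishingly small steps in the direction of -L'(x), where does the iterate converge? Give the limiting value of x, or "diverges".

L'(x) = -12x(x - 4)(x + 4), so L'(-7) = 2772.
Gradient descent moves in the -L' direction, i.e. x is decreasing.
There is no critical point below x=-7, and L' keeps the same sign, so the iterate runs off to −∞.

diverges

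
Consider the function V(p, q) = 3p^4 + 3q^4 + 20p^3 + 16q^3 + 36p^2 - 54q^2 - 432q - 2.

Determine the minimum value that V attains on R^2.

-1109

V(p,q) separates as A(p) + B(q) − 2, so its minimum is min A + min B − 2.
A'(p) = 12p(p + 2)(p + 3) vanishes at p ∈ {-3, -2, 0}; B'(q) = 12(q - 3)(q + 3)(q + 4) vanishes at q ∈ {-4, -3, 3}.
Local minima of A (where A''>0): A(-3)=27, A(0)=0. Local minima of B: B(-4)=608, B(3)=-1107.
So the global minimum of V is A(0) + B(3) − 2 = 0 − 1107 − 2 = -1109, attained at (0, 3).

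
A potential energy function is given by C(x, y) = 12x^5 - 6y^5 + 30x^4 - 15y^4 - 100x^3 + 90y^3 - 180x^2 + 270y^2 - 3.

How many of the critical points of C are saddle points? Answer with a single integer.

C separates as a function of x plus a function of y, so ∇C=0 decouples.
∂C/∂x = 60x(x - 2)(x + 1)(x + 3) = 0 at x ∈ {-3, -1, 0, 2}; ∂C/∂y = -30y(y - 3)(y + 2)(y + 3) = 0 at y ∈ {-3, -2, 0, 3}.
The Hessian is diagonal: diag(C_xx, C_yy). Second derivatives: C_xx(-3)=-1800, C_xx(-1)=360, C_xx(0)=-360, C_xx(2)=1800; C_yy(-3)=540, C_yy(-2)=-300, C_yy(0)=540, C_yy(3)=-2700.
Saddle points occur where the two diagonal entries have opposite signs: (-3, -3), (-3, 0), (-1, -2), (-1, 3), (0, -3), (0, 0), (2, -2), (2, 3). Count: 8.

8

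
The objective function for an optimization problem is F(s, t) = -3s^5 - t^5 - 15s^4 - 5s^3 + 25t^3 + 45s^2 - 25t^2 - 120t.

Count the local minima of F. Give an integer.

4

F separates as a function of s plus a function of t, so ∇F=0 decouples.
∂F/∂s = -15s(s - 1)(s + 2)(s + 3) = 0 at s ∈ {-3, -2, 0, 1}; ∂F/∂t = -5(t - 3)(t - 2)(t + 1)(t + 4) = 0 at t ∈ {-4, -1, 2, 3}.
The Hessian is diagonal: diag(F_ss, F_tt). Second derivatives: F_ss(-3)=180, F_ss(-2)=-90, F_ss(0)=90, F_ss(1)=-180; F_tt(-4)=630, F_tt(-1)=-180, F_tt(2)=90, F_tt(3)=-140.
Local minima occur where both diagonal entries positive: (-3, -4), (-3, 2), (0, -4), (0, 2). Count: 4.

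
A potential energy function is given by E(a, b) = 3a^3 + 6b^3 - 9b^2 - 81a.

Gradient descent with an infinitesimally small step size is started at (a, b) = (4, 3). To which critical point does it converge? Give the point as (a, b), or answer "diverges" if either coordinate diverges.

(3, 1)

E is separable, so gradient descent decouples: a follows -∂E/∂a, b follows -∂E/∂b.
∂E/∂a = 9(a - 3)(a + 3); at a=4 this is 63, so a decreases.
∂E/∂b = 18b(b - 1); at b=3 this is 108, so b decreases.
a converges to its nearest critical value 3 (a local min of the a-part); b converges to 1. The iterate converges to (3, 1).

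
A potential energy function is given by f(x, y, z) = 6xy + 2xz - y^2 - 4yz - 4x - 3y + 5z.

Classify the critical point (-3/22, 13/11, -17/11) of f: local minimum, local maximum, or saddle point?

The Hessian is constant: H = [[0, 6, 2], [6, -2, -4], [2, -4, 0]].
Leading principal minors: Δ₁ = 0, Δ₂ = -36, Δ₃ = -88.
The minors fit neither the all-positive nor the alternating-sign pattern, so H is indefinite: a saddle point.

saddle point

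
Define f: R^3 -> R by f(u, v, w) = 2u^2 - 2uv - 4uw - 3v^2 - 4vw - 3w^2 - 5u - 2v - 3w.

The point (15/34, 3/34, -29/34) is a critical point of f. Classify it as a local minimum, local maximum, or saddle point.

The Hessian is constant: H = [[4, -2, -4], [-2, -6, -4], [-4, -4, -6]].
Leading principal minors: Δ₁ = 4, Δ₂ = -28, Δ₃ = 136.
The minors fit neither the all-positive nor the alternating-sign pattern, so H is indefinite: a saddle point.

saddle point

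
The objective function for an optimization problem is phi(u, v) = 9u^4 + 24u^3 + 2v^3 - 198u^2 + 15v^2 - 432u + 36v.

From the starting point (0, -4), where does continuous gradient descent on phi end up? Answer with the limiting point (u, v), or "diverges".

phi is separable, so gradient descent decouples: u follows -∂phi/∂u, v follows -∂phi/∂v.
∂phi/∂u = 36(u - 3)(u + 1)(u + 4); at u=0 this is -432, so u increases.
∂phi/∂v = 6(v + 2)(v + 3); at v=-4 this is 12, so v decreases.
The v-coordinate has no critical point in that direction and runs off to infinity.

diverges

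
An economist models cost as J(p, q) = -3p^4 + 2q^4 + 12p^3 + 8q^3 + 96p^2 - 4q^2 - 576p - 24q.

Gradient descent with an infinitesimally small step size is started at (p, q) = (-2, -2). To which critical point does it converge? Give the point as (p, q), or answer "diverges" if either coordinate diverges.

(3, -3)

J is separable, so gradient descent decouples: p follows -∂J/∂p, q follows -∂J/∂q.
∂J/∂p = -12(p - 4)(p - 3)(p + 4); at p=-2 this is -720, so p increases.
∂J/∂q = 8(q - 1)(q + 1)(q + 3); at q=-2 this is 24, so q decreases.
p converges to its nearest critical value 3 (a local min of the p-part); q converges to -3. The iterate converges to (3, -3).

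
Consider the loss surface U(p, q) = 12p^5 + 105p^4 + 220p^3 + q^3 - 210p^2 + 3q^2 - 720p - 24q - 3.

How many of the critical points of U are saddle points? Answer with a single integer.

U separates as a function of p plus a function of q, so ∇U=0 decouples.
∂U/∂p = 60(p - 1)(p + 1)(p + 3)(p + 4) = 0 at p ∈ {-4, -3, -1, 1}; ∂U/∂q = 3(q - 2)(q + 4) = 0 at q ∈ {-4, 2}.
The Hessian is diagonal: diag(U_pp, U_qq). Second derivatives: U_pp(-4)=-900, U_pp(-3)=480, U_pp(-1)=-720, U_pp(1)=2400; U_qq(-4)=-18, U_qq(2)=18.
Saddle points occur where the two diagonal entries have opposite signs: (-4, 2), (-3, -4), (-1, 2), (1, -4). Count: 4.

4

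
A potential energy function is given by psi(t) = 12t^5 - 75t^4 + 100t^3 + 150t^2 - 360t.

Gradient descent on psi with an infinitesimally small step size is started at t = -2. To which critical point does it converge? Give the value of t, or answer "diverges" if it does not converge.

diverges

psi'(t) = 60(t - 3)(t - 2)(t - 1)(t + 1), so psi'(-2) = 3600.
Gradient descent moves in the -psi' direction, i.e. t is decreasing.
There is no critical point below t=-2, and psi' keeps the same sign, so the iterate runs off to −∞.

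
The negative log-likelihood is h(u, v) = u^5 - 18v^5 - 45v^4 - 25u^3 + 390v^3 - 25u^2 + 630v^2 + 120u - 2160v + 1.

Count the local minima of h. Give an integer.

4

h separates as a function of u plus a function of v, so ∇h=0 decouples.
∂h/∂u = 5(u - 4)(u - 1)(u + 2)(u + 3) = 0 at u ∈ {-3, -2, 1, 4}; ∂h/∂v = -90(v - 3)(v - 1)(v + 2)(v + 4) = 0 at v ∈ {-4, -2, 1, 3}.
The Hessian is diagonal: diag(h_uu, h_vv). Second derivatives: h_uu(-3)=-140, h_uu(-2)=90, h_uu(1)=-180, h_uu(4)=630; h_vv(-4)=6300, h_vv(-2)=-2700, h_vv(1)=2700, h_vv(3)=-6300.
Local minima occur where both diagonal entries positive: (-2, -4), (-2, 1), (4, -4), (4, 1). Count: 4.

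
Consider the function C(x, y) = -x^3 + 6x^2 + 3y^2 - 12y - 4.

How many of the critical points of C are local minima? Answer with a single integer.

C separates as a function of x plus a function of y, so ∇C=0 decouples.
∂C/∂x = -3x(x - 4) = 0 at x ∈ {0, 4}; ∂C/∂y = 6(y - 2) = 0 at y ∈ {2}.
The Hessian is diagonal: diag(C_xx, C_yy). Second derivatives: C_xx(0)=12, C_xx(4)=-12; C_yy(2)=6.
Local minima occur where both diagonal entries positive: (0, 2). Count: 1.

1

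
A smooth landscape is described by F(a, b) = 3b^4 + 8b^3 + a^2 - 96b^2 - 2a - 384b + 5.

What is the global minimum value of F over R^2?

-1788

F(a,b) separates as P(a) + Q(b) + 5, so its minimum is min P + min Q + 5.
P'(a) = 2a - 2 vanishes at a ∈ {1}; Q'(b) = 12(b - 4)(b + 2)(b + 4) vanishes at b ∈ {-4, -2, 4}.
Local minima of P (where P''>0): P(1)=-1. Local minima of Q: Q(-4)=256, Q(4)=-1792.
So the global minimum of F is P(1) + Q(4) + 5 = -1 − 1792 + 5 = -1788, attained at (1, 4).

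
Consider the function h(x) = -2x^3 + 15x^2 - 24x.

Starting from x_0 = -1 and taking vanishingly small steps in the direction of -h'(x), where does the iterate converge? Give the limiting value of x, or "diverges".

h'(x) = -6(x - 4)(x - 1), so h'(-1) = -60.
Gradient descent moves in the -h' direction, i.e. x is increasing.
The nearest critical point in that direction is x = 1, where h'' = 18 > 0 (a local minimum). The iterate converges there.

1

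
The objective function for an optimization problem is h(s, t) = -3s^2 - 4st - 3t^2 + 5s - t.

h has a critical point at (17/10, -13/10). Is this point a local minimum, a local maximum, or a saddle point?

The Hessian of h is constant: H = [[-6, -4], [-4, -6]].
det(H) = (-6)·(-6) − (-4)² = 20.
det(H) > 0 and tr(H) = -12 < 0, so H is negative definite and the point is a local maximum.

local maximum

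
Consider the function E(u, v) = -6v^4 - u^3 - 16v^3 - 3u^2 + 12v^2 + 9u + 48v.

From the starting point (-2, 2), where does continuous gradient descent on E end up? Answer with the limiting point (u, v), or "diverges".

E is separable, so gradient descent decouples: u follows -∂E/∂u, v follows -∂E/∂v.
∂E/∂u = -3(u - 1)(u + 3); at u=-2 this is 9, so u decreases.
∂E/∂v = -24(v - 1)(v + 1)(v + 2); at v=2 this is -288, so v increases.
The v-coordinate has no critical point in that direction and runs off to infinity.

diverges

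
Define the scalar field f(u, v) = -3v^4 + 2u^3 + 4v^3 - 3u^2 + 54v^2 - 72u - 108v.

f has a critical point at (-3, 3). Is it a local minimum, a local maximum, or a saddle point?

local maximum

The mixed partial ∂²f/∂u∂v is 0, so the Hessian at any point is diag(f_uu, f_vv) = diag(6(2u - 1), 12(-3v^2 + 2v + 9)).
At (-3, 3): H = diag(-42, -144).
Both eigenvalues are negative, so H is negative definite: a local maximum.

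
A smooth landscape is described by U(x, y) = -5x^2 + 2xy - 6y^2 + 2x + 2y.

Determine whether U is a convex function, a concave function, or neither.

U is quadratic, so its Hessian is the constant matrix H = [[-10, 2], [2, -12]].
det(H) = 116, tr(H) = -22.
det(H) > 0 and tr(H) < 0, so H is negative definite everywhere: concave.

concave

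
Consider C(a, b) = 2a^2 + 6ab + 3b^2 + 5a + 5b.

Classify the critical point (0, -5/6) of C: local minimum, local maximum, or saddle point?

The Hessian of C is constant: H = [[4, 6], [6, 6]].
det(H) = 4·6 − 6² = -12.
Since det(H) < 0, H is indefinite and the critical point is a saddle point.

saddle point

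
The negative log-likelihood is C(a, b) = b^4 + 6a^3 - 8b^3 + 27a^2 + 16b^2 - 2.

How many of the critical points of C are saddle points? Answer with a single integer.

C separates as a function of a plus a function of b, so ∇C=0 decouples.
∂C/∂a = 18a(a + 3) = 0 at a ∈ {-3, 0}; ∂C/∂b = 4b(b - 4)(b - 2) = 0 at b ∈ {0, 2, 4}.
The Hessian is diagonal: diag(C_aa, C_bb). Second derivatives: C_aa(-3)=-54, C_aa(0)=54; C_bb(0)=32, C_bb(2)=-16, C_bb(4)=32.
Saddle points occur where the two diagonal entries have opposite signs: (-3, 0), (-3, 4), (0, 2). Count: 3.

3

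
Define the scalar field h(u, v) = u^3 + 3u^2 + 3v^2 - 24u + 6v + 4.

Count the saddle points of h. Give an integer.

h separates as a function of u plus a function of v, so ∇h=0 decouples.
∂h/∂u = 3(u - 2)(u + 4) = 0 at u ∈ {-4, 2}; ∂h/∂v = 6(v + 1) = 0 at v ∈ {-1}.
The Hessian is diagonal: diag(h_uu, h_vv). Second derivatives: h_uu(-4)=-18, h_uu(2)=18; h_vv(-1)=6.
Saddle points occur where the two diagonal entries have opposite signs: (-4, -1). Count: 1.

1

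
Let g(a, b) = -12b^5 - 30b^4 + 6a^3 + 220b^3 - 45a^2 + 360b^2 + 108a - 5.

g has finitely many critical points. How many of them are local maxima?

2

g separates as a function of a plus a function of b, so ∇g=0 decouples.
∂g/∂a = 18(a - 3)(a - 2) = 0 at a ∈ {2, 3}; ∂g/∂b = -60b(b - 3)(b + 1)(b + 4) = 0 at b ∈ {-4, -1, 0, 3}.
The Hessian is diagonal: diag(g_aa, g_bb). Second derivatives: g_aa(2)=-18, g_aa(3)=18; g_bb(-4)=5040, g_bb(-1)=-720, g_bb(0)=720, g_bb(3)=-5040.
Local maxima occur where both diagonal entries negative: (2, -1), (2, 3). Count: 2.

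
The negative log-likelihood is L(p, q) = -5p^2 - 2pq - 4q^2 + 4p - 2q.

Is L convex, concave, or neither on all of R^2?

L is quadratic, so its Hessian is the constant matrix H = [[-10, -2], [-2, -8]].
det(H) = 76, tr(H) = -18.
det(H) > 0 and tr(H) < 0, so H is negative definite everywhere: concave.

concave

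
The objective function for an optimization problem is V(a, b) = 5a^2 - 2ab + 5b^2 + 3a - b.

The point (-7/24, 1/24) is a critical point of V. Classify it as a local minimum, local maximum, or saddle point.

The Hessian of V is constant: H = [[10, -2], [-2, 10]].
det(H) = 10·10 − (-2)² = 96.
det(H) > 0 and tr(H) = 20 > 0, so H is positive definite and the point is a local minimum.

local minimum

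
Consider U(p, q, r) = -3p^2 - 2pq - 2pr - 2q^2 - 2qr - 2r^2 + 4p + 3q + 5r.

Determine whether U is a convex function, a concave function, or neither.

concave

U is quadratic, so its Hessian is the constant matrix H = [[-6, -2, -2], [-2, -4, -2], [-2, -2, -4]].
Leading principal minors: -6, 20, -56.
Signs alternate −, +, − ⇒ H ≺ 0 ⇒ concave.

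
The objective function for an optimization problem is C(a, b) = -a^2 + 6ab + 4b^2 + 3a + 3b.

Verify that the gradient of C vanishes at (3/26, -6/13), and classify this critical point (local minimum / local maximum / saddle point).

∇C = (-2a + 6b + 3, 6a + 8b + 3); substituting (3/26, -6/13) gives ∇C = (0, 0), so (3/26, -6/13) is indeed a critical point.
The Hessian of C is constant: H = [[-2, 6], [6, 8]].
det(H) = (-2)·8 − 6² = -52.
Since det(H) < 0, H is indefinite and the critical point is a saddle point.

saddle point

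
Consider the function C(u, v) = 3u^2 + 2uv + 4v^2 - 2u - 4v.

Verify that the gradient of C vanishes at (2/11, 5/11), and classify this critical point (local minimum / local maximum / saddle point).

local minimum

∇C = (6u + 2v - 2, 2u + 8v - 4); substituting (2/11, 5/11) gives ∇C = (0, 0), so (2/11, 5/11) is indeed a critical point.
The Hessian of C is constant: H = [[6, 2], [2, 8]].
det(H) = 6·8 − 2² = 44.
det(H) > 0 and tr(H) = 14 > 0, so H is positive definite and the point is a local minimum.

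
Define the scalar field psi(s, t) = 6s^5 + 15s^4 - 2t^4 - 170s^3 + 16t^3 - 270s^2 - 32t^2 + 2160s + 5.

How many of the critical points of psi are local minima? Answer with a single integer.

psi separates as a function of s plus a function of t, so ∇psi=0 decouples.
∂psi/∂s = 30(s - 3)(s - 2)(s + 3)(s + 4) = 0 at s ∈ {-4, -3, 2, 3}; ∂psi/∂t = -8t(t - 4)(t - 2) = 0 at t ∈ {0, 2, 4}.
The Hessian is diagonal: diag(psi_ss, psi_tt). Second derivatives: psi_ss(-4)=-1260, psi_ss(-3)=900, psi_ss(2)=-900, psi_ss(3)=1260; psi_tt(0)=-64, psi_tt(2)=32, psi_tt(4)=-64.
Local minima occur where both diagonal entries positive: (-3, 2), (3, 2). Count: 2.

2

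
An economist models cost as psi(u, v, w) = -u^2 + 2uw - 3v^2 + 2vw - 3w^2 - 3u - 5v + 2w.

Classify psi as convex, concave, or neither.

psi is quadratic, so its Hessian is the constant matrix H = [[-2, 0, 2], [0, -6, 2], [2, 2, -6]].
Leading principal minors: -2, 12, -40.
Signs alternate −, +, − ⇒ H ≺ 0 ⇒ concave.

concave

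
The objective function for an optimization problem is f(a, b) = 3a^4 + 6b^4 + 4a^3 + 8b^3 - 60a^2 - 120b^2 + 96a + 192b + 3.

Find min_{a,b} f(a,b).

-2493

f(a,b) separates as P(a) + Q(b) + 3, so its minimum is min P + min Q + 3.
P'(a) = 12(a - 2)(a - 1)(a + 4) vanishes at a ∈ {-4, 1, 2}; Q'(b) = 24(b - 2)(b - 1)(b + 4) vanishes at b ∈ {-4, 1, 2}.
Local minima of P (where P''>0): P(-4)=-832, P(2)=32. Local minima of Q: Q(-4)=-1664, Q(2)=64.
So the global minimum of f is P(-4) + Q(-4) + 3 = -832 − 1664 + 3 = -2493, attained at (-4, -4).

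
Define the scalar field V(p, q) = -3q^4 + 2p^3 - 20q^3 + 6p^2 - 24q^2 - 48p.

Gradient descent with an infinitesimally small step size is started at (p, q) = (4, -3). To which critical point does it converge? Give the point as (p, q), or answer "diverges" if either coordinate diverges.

(2, -1)

V is separable, so gradient descent decouples: p follows -∂V/∂p, q follows -∂V/∂q.
∂V/∂p = 6(p - 2)(p + 4); at p=4 this is 96, so p decreases.
∂V/∂q = -12q(q + 1)(q + 4); at q=-3 this is -72, so q increases.
p converges to its nearest critical value 2 (a local min of the p-part); q converges to -1. The iterate converges to (2, -1).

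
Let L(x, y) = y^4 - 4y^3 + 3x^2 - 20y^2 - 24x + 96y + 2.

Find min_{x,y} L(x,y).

L(x,y) separates as P(x) + Q(y) + 2, so its minimum is min P + min Q + 2.
P'(x) = 6x - 24 vanishes at x ∈ {4}; Q'(y) = 4(y - 4)(y - 2)(y + 3) vanishes at y ∈ {-3, 2, 4}.
Local minima of P (where P''>0): P(4)=-48. Local minima of Q: Q(-3)=-279, Q(4)=64.
So the global minimum of L is P(4) + Q(-3) + 2 = -48 − 279 + 2 = -325, attained at (4, -3).

-325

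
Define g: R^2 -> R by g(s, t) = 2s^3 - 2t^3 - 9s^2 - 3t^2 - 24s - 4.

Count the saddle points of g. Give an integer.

2

g separates as a function of s plus a function of t, so ∇g=0 decouples.
∂g/∂s = 6(s - 4)(s + 1) = 0 at s ∈ {-1, 4}; ∂g/∂t = -6t(t + 1) = 0 at t ∈ {-1, 0}.
The Hessian is diagonal: diag(g_ss, g_tt). Second derivatives: g_ss(-1)=-30, g_ss(4)=30; g_tt(-1)=6, g_tt(0)=-6.
Saddle points occur where the two diagonal entries have opposite signs: (-1, -1), (4, 0). Count: 2.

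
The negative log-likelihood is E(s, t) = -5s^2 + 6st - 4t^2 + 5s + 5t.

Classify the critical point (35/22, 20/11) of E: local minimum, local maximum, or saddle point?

The Hessian of E is constant: H = [[-10, 6], [6, -8]].
det(H) = (-10)·(-8) − 6² = 44.
det(H) > 0 and tr(H) = -18 < 0, so H is negative definite and the point is a local maximum.

local maximum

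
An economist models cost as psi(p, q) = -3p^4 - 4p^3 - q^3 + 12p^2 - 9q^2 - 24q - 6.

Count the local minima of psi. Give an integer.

psi separates as a function of p plus a function of q, so ∇psi=0 decouples.
∂psi/∂p = -12p(p - 1)(p + 2) = 0 at p ∈ {-2, 0, 1}; ∂psi/∂q = -3(q + 2)(q + 4) = 0 at q ∈ {-4, -2}.
The Hessian is diagonal: diag(psi_pp, psi_qq). Second derivatives: psi_pp(-2)=-72, psi_pp(0)=24, psi_pp(1)=-36; psi_qq(-4)=6, psi_qq(-2)=-6.
Local minima occur where both diagonal entries positive: (0, -4). Count: 1.

1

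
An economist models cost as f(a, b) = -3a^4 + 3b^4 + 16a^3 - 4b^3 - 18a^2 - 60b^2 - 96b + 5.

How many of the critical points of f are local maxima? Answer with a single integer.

2

f separates as a function of a plus a function of b, so ∇f=0 decouples.
∂f/∂a = -12a(a - 3)(a - 1) = 0 at a ∈ {0, 1, 3}; ∂f/∂b = 12(b - 4)(b + 1)(b + 2) = 0 at b ∈ {-2, -1, 4}.
The Hessian is diagonal: diag(f_aa, f_bb). Second derivatives: f_aa(0)=-36, f_aa(1)=24, f_aa(3)=-72; f_bb(-2)=72, f_bb(-1)=-60, f_bb(4)=360.
Local maxima occur where both diagonal entries negative: (0, -1), (3, -1). Count: 2.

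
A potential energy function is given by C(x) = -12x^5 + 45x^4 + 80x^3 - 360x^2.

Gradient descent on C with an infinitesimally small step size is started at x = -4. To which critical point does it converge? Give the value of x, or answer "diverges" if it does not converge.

C'(x) = -60x(x - 3)(x - 2)(x + 2), so C'(-4) = -20160.
Gradient descent moves in the -C' direction, i.e. x is increasing.
The nearest critical point in that direction is x = -2, where C'' = 2400 > 0 (a local minimum). The iterate converges there.

-2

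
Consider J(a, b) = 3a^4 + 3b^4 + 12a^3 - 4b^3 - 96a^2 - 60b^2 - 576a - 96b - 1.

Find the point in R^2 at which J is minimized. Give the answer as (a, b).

J(a,b) separates as P(a) + Q(b) − 1, so its minimum is min P + min Q − 1.
P'(a) = 12(a - 4)(a + 3)(a + 4) vanishes at a ∈ {-4, -3, 4}; Q'(b) = 12(b - 4)(b + 1)(b + 2) vanishes at b ∈ {-2, -1, 4}.
Local minima of P (where P''>0): P(-4)=768, P(4)=-2304. Local minima of Q: Q(-2)=32, Q(4)=-832.
So the global minimum of J is P(4) + Q(4) − 1 = -2304 − 832 − 1 = -3137, attained at (4, 4).

(4, 4)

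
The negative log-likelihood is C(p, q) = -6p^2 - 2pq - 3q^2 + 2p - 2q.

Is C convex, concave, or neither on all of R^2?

concave

C is quadratic, so its Hessian is the constant matrix H = [[-12, -2], [-2, -6]].
det(H) = 68, tr(H) = -18.
det(H) > 0 and tr(H) < 0, so H is negative definite everywhere: concave.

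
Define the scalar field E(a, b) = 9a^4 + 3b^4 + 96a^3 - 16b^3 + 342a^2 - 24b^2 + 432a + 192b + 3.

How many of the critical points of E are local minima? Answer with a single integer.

E separates as a function of a plus a function of b, so ∇E=0 decouples.
∂E/∂a = 36(a + 1)(a + 3)(a + 4) = 0 at a ∈ {-4, -3, -1}; ∂E/∂b = 12(b - 4)(b - 2)(b + 2) = 0 at b ∈ {-2, 2, 4}.
The Hessian is diagonal: diag(E_aa, E_bb). Second derivatives: E_aa(-4)=108, E_aa(-3)=-72, E_aa(-1)=216; E_bb(-2)=288, E_bb(2)=-96, E_bb(4)=144.
Local minima occur where both diagonal entries positive: (-4, -2), (-4, 4), (-1, -2), (-1, 4). Count: 4.

4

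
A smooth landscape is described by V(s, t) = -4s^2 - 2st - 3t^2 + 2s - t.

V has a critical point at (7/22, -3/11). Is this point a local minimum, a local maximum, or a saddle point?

local maximum

The Hessian of V is constant: H = [[-8, -2], [-2, -6]].
det(H) = (-8)·(-6) − (-2)² = 44.
det(H) > 0 and tr(H) = -14 < 0, so H is negative definite and the point is a local maximum.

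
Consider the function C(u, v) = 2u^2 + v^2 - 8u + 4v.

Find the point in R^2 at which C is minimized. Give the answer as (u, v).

C(u,v) separates as P(u) + Q(v), so its minimum is min P + min Q.
P'(u) = 4u - 8 vanishes at u ∈ {2}; Q'(v) = 2v + 4 vanishes at v ∈ {-2}.
Local minima of P (where P''>0): P(2)=-8. Local minima of Q: Q(-2)=-4.
So the global minimum of C is P(2) + Q(-2) = -8 − 4 = -12, attained at (2, -2).

(2, -2)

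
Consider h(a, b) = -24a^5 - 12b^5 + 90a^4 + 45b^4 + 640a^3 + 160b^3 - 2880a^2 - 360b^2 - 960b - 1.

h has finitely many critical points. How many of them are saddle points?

h separates as a function of a plus a function of b, so ∇h=0 decouples.
∂h/∂a = -120a(a - 4)(a - 3)(a + 4) = 0 at a ∈ {-4, 0, 3, 4}; ∂h/∂b = -60(b - 4)(b - 2)(b + 1)(b + 2) = 0 at b ∈ {-2, -1, 2, 4}.
The Hessian is diagonal: diag(h_aa, h_bb). Second derivatives: h_aa(-4)=26880, h_aa(0)=-5760, h_aa(3)=2520, h_aa(4)=-3840; h_bb(-2)=1440, h_bb(-1)=-900, h_bb(2)=1440, h_bb(4)=-3600.
Saddle points occur where the two diagonal entries have opposite signs: (-4, -1), (-4, 4), (0, -2), (0, 2), (3, -1), (3, 4), (4, -2), (4, 2). Count: 8.

8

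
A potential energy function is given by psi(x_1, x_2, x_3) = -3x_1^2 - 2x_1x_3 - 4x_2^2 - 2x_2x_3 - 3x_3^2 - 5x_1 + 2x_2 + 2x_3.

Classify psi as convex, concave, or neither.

psi is quadratic, so its Hessian is the constant matrix H = [[-6, 0, -2], [0, -8, -2], [-2, -2, -6]].
Leading principal minors: -6, 48, -232.
Signs alternate −, +, − ⇒ H ≺ 0 ⇒ concave.

concave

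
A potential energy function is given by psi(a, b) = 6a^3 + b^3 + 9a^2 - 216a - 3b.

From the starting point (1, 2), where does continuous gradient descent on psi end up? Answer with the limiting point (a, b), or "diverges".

(3, 1)

psi is separable, so gradient descent decouples: a follows -∂psi/∂a, b follows -∂psi/∂b.
∂psi/∂a = 18(a - 3)(a + 4); at a=1 this is -180, so a increases.
∂psi/∂b = 3(b - 1)(b + 1); at b=2 this is 9, so b decreases.
a converges to its nearest critical value 3 (a local min of the a-part); b converges to 1. The iterate converges to (3, 1).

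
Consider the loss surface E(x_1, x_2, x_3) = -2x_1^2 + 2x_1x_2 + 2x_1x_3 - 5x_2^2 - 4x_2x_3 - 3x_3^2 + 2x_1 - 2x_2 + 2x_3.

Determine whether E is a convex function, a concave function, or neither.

concave

E is quadratic, so its Hessian is the constant matrix H = [[-4, 2, 2], [2, -10, -4], [2, -4, -6]].
Leading principal minors: -4, 36, -144.
Signs alternate −, +, − ⇒ H ≺ 0 ⇒ concave.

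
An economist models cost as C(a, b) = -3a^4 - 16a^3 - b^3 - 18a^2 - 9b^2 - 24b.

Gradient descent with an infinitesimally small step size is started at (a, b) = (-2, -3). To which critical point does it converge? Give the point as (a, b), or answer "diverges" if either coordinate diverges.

(-1, -4)

C is separable, so gradient descent decouples: a follows -∂C/∂a, b follows -∂C/∂b.
∂C/∂a = -12a(a + 1)(a + 3); at a=-2 this is -24, so a increases.
∂C/∂b = -3(b + 2)(b + 4); at b=-3 this is 3, so b decreases.
a converges to its nearest critical value -1 (a local min of the a-part); b converges to -4. The iterate converges to (-1, -4).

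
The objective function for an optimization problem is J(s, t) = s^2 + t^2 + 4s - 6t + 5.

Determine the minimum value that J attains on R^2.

-8

J(s,t) separates as P(s) + Q(t) + 5, so its minimum is min P + min Q + 5.
P'(s) = 2s + 4 vanishes at s ∈ {-2}; Q'(t) = 2(t - 3) vanishes at t ∈ {3}.
Local minima of P (where P''>0): P(-2)=-4. Local minima of Q: Q(3)=-9.
So the global minimum of J is P(-2) + Q(3) + 5 = -4 − 9 + 5 = -8, attained at (-2, 3).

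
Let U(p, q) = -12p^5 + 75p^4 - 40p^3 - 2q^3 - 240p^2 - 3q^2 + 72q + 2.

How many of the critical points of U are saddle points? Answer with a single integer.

4

U separates as a function of p plus a function of q, so ∇U=0 decouples.
∂U/∂p = -60p(p - 4)(p - 2)(p + 1) = 0 at p ∈ {-1, 0, 2, 4}; ∂U/∂q = -6(q - 3)(q + 4) = 0 at q ∈ {-4, 3}.
The Hessian is diagonal: diag(U_pp, U_qq). Second derivatives: U_pp(-1)=900, U_pp(0)=-480, U_pp(2)=720, U_pp(4)=-2400; U_qq(-4)=42, U_qq(3)=-42.
Saddle points occur where the two diagonal entries have opposite signs: (-1, 3), (0, -4), (2, 3), (4, -4). Count: 4.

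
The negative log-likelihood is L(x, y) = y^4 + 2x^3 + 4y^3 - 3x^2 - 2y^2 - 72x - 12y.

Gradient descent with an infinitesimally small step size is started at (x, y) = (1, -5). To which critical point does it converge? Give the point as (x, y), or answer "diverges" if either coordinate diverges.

L is separable, so gradient descent decouples: x follows -∂L/∂x, y follows -∂L/∂y.
∂L/∂x = 6(x - 4)(x + 3); at x=1 this is -72, so x increases.
∂L/∂y = 4(y - 1)(y + 1)(y + 3); at y=-5 this is -192, so y increases.
x converges to its nearest critical value 4 (a local min of the x-part); y converges to -3. The iterate converges to (4, -3).

(4, -3)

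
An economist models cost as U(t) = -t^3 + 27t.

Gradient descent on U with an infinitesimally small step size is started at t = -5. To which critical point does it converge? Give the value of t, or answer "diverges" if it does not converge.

-3

U'(t) = -3(t - 3)(t + 3), so U'(-5) = -48.
Gradient descent moves in the -U' direction, i.e. t is increasing.
The nearest critical point in that direction is t = -3, where U'' = 18 > 0 (a local minimum). The iterate converges there.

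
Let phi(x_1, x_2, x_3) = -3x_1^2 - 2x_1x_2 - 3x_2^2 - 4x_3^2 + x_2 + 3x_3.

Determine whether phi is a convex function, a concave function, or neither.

phi is quadratic, so its Hessian is the constant matrix H = [[-6, -2, 0], [-2, -6, 0], [0, 0, -8]].
Leading principal minors: -6, 32, -256.
Signs alternate −, +, − ⇒ H ≺ 0 ⇒ concave.

concave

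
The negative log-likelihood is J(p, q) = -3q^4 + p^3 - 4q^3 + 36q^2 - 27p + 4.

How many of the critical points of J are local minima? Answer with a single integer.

J separates as a function of p plus a function of q, so ∇J=0 decouples.
∂J/∂p = 3(p - 3)(p + 3) = 0 at p ∈ {-3, 3}; ∂J/∂q = -12q(q - 2)(q + 3) = 0 at q ∈ {-3, 0, 2}.
The Hessian is diagonal: diag(J_pp, J_qq). Second derivatives: J_pp(-3)=-18, J_pp(3)=18; J_qq(-3)=-180, J_qq(0)=72, J_qq(2)=-120.
Local minima occur where both diagonal entries positive: (3, 0). Count: 1.

1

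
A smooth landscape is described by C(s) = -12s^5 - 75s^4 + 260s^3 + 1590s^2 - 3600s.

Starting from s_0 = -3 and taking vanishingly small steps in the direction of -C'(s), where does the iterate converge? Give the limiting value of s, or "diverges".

C'(s) = -60(s - 3)(s - 1)(s + 4)(s + 5), so C'(-3) = -2880.
Gradient descent moves in the -C' direction, i.e. s is increasing.
The nearest critical point in that direction is s = 1, where C'' = 3600 > 0 (a local minimum). The iterate converges there.

1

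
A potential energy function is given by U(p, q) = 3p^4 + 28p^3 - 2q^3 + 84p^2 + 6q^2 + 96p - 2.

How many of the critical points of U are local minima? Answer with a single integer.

U separates as a function of p plus a function of q, so ∇U=0 decouples.
∂U/∂p = 12(p + 1)(p + 2)(p + 4) = 0 at p ∈ {-4, -2, -1}; ∂U/∂q = -6q(q - 2) = 0 at q ∈ {0, 2}.
The Hessian is diagonal: diag(U_pp, U_qq). Second derivatives: U_pp(-4)=72, U_pp(-2)=-24, U_pp(-1)=36; U_qq(0)=12, U_qq(2)=-12.
Local minima occur where both diagonal entries positive: (-4, 0), (-1, 0). Count: 2.

2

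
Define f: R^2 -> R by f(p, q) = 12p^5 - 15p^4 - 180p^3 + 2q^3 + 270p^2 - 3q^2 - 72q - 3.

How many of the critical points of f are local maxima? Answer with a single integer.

2

f separates as a function of p plus a function of q, so ∇f=0 decouples.
∂f/∂p = 60p(p - 3)(p - 1)(p + 3) = 0 at p ∈ {-3, 0, 1, 3}; ∂f/∂q = 6(q - 4)(q + 3) = 0 at q ∈ {-3, 4}.
The Hessian is diagonal: diag(f_pp, f_qq). Second derivatives: f_pp(-3)=-4320, f_pp(0)=540, f_pp(1)=-480, f_pp(3)=2160; f_qq(-3)=-42, f_qq(4)=42.
Local maxima occur where both diagonal entries negative: (-3, -3), (1, -3). Count: 2.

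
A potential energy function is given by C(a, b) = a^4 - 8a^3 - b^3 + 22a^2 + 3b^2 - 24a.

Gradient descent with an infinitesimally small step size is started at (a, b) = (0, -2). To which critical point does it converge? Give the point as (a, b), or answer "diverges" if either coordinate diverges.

C is separable, so gradient descent decouples: a follows -∂C/∂a, b follows -∂C/∂b.
∂C/∂a = 4(a - 3)(a - 2)(a - 1); at a=0 this is -24, so a increases.
∂C/∂b = -3b(b - 2); at b=-2 this is -24, so b increases.
a converges to its nearest critical value 1 (a local min of the a-part); b converges to 0. The iterate converges to (1, 0).

(1, 0)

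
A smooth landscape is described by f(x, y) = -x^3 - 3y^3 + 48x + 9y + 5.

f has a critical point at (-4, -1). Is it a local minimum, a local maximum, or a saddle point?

local minimum

The mixed partial ∂²f/∂x∂y is 0, so the Hessian at any point is diag(f_xx, f_yy) = diag(-6x, -18y).
At (-4, -1): H = diag(24, 18).
Both eigenvalues are positive, so H is positive definite: a local minimum.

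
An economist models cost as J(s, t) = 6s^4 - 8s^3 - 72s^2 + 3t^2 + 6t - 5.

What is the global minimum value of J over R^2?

-386

J(s,t) separates as P(s) + Q(t) − 5, so its minimum is min P + min Q − 5.
P'(s) = 24s(s - 3)(s + 2) vanishes at s ∈ {-2, 0, 3}; Q'(t) = 6(t + 1) vanishes at t ∈ {-1}.
Local minima of P (where P''>0): P(-2)=-128, P(3)=-378. Local minima of Q: Q(-1)=-3.
So the global minimum of J is P(3) + Q(-1) − 5 = -378 − 3 − 5 = -386, attained at (3, -1).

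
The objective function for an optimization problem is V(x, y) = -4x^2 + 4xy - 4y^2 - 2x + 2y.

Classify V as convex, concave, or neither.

concave

V is quadratic, so its Hessian is the constant matrix H = [[-8, 4], [4, -8]].
det(H) = 48, tr(H) = -16.
det(H) > 0 and tr(H) < 0, so H is negative definite everywhere: concave.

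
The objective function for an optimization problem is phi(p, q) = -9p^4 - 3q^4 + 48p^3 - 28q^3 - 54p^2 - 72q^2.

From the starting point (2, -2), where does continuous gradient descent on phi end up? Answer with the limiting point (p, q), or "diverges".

(1, -3)

phi is separable, so gradient descent decouples: p follows -∂phi/∂p, q follows -∂phi/∂q.
∂phi/∂p = -36p(p - 3)(p - 1); at p=2 this is 72, so p decreases.
∂phi/∂q = -12q(q + 3)(q + 4); at q=-2 this is 48, so q decreases.
p converges to its nearest critical value 1 (a local min of the p-part); q converges to -3. The iterate converges to (1, -3).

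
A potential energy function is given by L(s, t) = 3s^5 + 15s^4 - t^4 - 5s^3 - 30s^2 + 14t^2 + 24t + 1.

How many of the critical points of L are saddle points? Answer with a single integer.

L separates as a function of s plus a function of t, so ∇L=0 decouples.
∂L/∂s = 15s(s - 1)(s + 1)(s + 4) = 0 at s ∈ {-4, -1, 0, 1}; ∂L/∂t = -4(t - 3)(t + 1)(t + 2) = 0 at t ∈ {-2, -1, 3}.
The Hessian is diagonal: diag(L_ss, L_tt). Second derivatives: L_ss(-4)=-900, L_ss(-1)=90, L_ss(0)=-60, L_ss(1)=150; L_tt(-2)=-20, L_tt(-1)=16, L_tt(3)=-80.
Saddle points occur where the two diagonal entries have opposite signs: (-4, -1), (-1, -2), (-1, 3), (0, -1), (1, -2), (1, 3). Count: 6.

6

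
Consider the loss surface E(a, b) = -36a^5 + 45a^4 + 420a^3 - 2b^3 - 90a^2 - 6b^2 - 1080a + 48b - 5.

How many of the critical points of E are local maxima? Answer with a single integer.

2

E separates as a function of a plus a function of b, so ∇E=0 decouples.
∂E/∂a = -180(a - 3)(a - 1)(a + 1)(a + 2) = 0 at a ∈ {-2, -1, 1, 3}; ∂E/∂b = -6(b - 2)(b + 4) = 0 at b ∈ {-4, 2}.
The Hessian is diagonal: diag(E_aa, E_bb). Second derivatives: E_aa(-2)=2700, E_aa(-1)=-1440, E_aa(1)=2160, E_aa(3)=-7200; E_bb(-4)=36, E_bb(2)=-36.
Local maxima occur where both diagonal entries negative: (-1, 2), (3, 2). Count: 2.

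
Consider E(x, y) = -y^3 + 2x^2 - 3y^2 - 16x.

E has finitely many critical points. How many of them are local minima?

E separates as a function of x plus a function of y, so ∇E=0 decouples.
∂E/∂x = 4(x - 4) = 0 at x ∈ {4}; ∂E/∂y = -3y(y + 2) = 0 at y ∈ {-2, 0}.
The Hessian is diagonal: diag(E_xx, E_yy). Second derivatives: E_xx(4)=4; E_yy(-2)=6, E_yy(0)=-6.
Local minima occur where both diagonal entries positive: (4, -2). Count: 1.

1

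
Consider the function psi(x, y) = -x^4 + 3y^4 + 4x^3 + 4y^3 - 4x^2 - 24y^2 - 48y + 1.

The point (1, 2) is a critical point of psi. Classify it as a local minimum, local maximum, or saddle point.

The mixed partial ∂²psi/∂x∂y is 0, so the Hessian at any point is diag(psi_xx, psi_yy) = diag(4(-3x^2 + 6x - 2), 12(3y^2 + 2y - 4)).
At (1, 2): H = diag(4, 144).
Both eigenvalues are positive, so H is positive definite: a local minimum.

local minimum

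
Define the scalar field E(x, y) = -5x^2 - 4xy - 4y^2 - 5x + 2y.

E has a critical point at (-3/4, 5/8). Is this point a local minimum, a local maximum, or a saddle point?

The Hessian of E is constant: H = [[-10, -4], [-4, -8]].
det(H) = (-10)·(-8) − (-4)² = 64.
det(H) > 0 and tr(H) = -18 < 0, so H is negative definite and the point is a local maximum.

local maximum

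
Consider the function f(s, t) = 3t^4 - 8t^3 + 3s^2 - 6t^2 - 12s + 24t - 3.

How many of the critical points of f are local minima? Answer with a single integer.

2

f separates as a function of s plus a function of t, so ∇f=0 decouples.
∂f/∂s = 6(s - 2) = 0 at s ∈ {2}; ∂f/∂t = 12(t - 2)(t - 1)(t + 1) = 0 at t ∈ {-1, 1, 2}.
The Hessian is diagonal: diag(f_ss, f_tt). Second derivatives: f_ss(2)=6; f_tt(-1)=72, f_tt(1)=-24, f_tt(2)=36.
Local minima occur where both diagonal entries positive: (2, -1), (2, 2). Count: 2.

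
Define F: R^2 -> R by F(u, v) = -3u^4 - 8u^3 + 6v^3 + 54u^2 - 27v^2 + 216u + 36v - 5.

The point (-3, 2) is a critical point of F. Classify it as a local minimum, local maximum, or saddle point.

The mixed partial ∂²F/∂u∂v is 0, so the Hessian at any point is diag(F_uu, F_vv) = diag(12(-3u^2 - 4u + 9), 18(2v - 3)).
At (-3, 2): H = diag(-72, 18).
The eigenvalues have opposite signs, so H is indefinite: a saddle point.

saddle point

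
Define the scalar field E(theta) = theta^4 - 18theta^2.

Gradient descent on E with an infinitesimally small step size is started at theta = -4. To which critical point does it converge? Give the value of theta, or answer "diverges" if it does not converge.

-3

E'(theta) = 4theta(theta - 3)(theta + 3), so E'(-4) = -112.
Gradient descent moves in the -E' direction, i.e. theta is increasing.
The nearest critical point in that direction is theta = -3, where E'' = 72 > 0 (a local minimum). The iterate converges there.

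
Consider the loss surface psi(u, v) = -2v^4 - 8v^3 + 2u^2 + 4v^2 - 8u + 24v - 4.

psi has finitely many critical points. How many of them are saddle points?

2

psi separates as a function of u plus a function of v, so ∇psi=0 decouples.
∂psi/∂u = 4(u - 2) = 0 at u ∈ {2}; ∂psi/∂v = -8(v - 1)(v + 1)(v + 3) = 0 at v ∈ {-3, -1, 1}.
The Hessian is diagonal: diag(psi_uu, psi_vv). Second derivatives: psi_uu(2)=4; psi_vv(-3)=-64, psi_vv(-1)=32, psi_vv(1)=-64.
Saddle points occur where the two diagonal entries have opposite signs: (2, -3), (2, 1). Count: 2.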